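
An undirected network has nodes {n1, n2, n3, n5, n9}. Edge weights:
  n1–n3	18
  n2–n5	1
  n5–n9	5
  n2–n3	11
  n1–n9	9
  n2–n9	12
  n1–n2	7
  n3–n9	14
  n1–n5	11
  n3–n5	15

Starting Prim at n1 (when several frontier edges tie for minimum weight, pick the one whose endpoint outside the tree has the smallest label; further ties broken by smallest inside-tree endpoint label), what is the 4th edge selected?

n2-n3

Prim, starting at n1.
Step 1: frontier [n1–n2 7, n1–n9 9, n1–n5 11, n1–n3 18] → take n1–n2 (7); add n2.
Step 2: frontier [n1–n9 9, n1–n5 11, n1–n3 18, n2–n5 1, n2–n3 11, n2–n9 12] → take n2–n5 (1); add n5.
Step 3: frontier [n1–n9 9, n1–n3 18, n2–n3 11, n2–n9 12, n5–n9 5, n3–n5 15] → take n5–n9 (5); add n9.
Step 4: frontier [n1–n3 18, n2–n3 11, n3–n5 15, n3–n9 14] → take n2–n3 (11); add n3.
The 4th edge added is n2–n3.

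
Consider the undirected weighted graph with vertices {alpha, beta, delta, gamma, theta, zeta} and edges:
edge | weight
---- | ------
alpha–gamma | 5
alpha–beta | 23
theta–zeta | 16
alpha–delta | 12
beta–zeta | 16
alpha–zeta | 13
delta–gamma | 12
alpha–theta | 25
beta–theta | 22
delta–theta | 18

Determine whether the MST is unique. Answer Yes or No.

Kruskal's algorithm — process edges by increasing weight (ties by edge label):
alpha–gamma (5): add. Components now {theta} {delta} {alpha,gamma} {zeta} {beta}
alpha–delta (12): add. Components now {theta} {alpha,delta,gamma} {zeta} {beta}
delta–gamma (12): skip — delta and gamma already connected.
alpha–zeta (13): add. Components now {theta} {alpha,delta,gamma,zeta} {beta}
beta–zeta (16): add. Components now {theta} {alpha,beta,delta,gamma,zeta}
theta–zeta (16): add. Components now {alpha,beta,delta,gamma,theta,zeta}
Non-tree edge delta–gamma has weight 12, equal to the heaviest edge on its tree cycle — swapping gives another MST of the same weight. Not unique.

No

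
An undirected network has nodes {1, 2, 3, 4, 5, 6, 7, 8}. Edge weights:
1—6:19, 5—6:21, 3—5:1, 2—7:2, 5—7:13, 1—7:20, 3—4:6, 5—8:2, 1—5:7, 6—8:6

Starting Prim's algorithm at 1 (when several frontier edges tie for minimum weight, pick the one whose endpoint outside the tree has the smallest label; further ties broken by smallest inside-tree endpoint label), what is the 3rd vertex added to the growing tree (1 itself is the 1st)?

3

Grow the tree from 1 using Prim:
Step 1: cheapest edge leaving the tree is 1—5 (7); add 5.
Step 2: cheapest edge leaving the tree is 3—5 (1); add 3.
Step 3: cheapest edge leaving the tree is 5—8 (2); add 8.
Step 4: cheapest edge leaving the tree is 3—4 (6); add 4.
Step 5: cheapest edge leaving the tree is 6—8 (6); add 6.
Step 6: cheapest edge leaving the tree is 5—7 (13); add 7.
Step 7: cheapest edge leaving the tree is 2—7 (2); add 2.
Vertex order: 1, 5, 3, 8, 4, 6, 7, 2. The 3rd vertex is 3.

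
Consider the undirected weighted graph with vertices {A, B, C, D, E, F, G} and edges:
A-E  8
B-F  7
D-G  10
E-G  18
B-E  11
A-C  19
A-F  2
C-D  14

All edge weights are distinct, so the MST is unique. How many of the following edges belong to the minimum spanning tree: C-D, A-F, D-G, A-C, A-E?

Kruskal: consider edges lightest-first.
A-F (2): add. Components now {A,F} {B} {C} {D} {E} {G}
B-F (7): add. Components now {A,B,F} {C} {D} {E} {G}
A-E (8): add. Components now {A,B,E,F} {C} {D} {G}
D-G (10): add. Components now {A,B,E,F} {C} {D,G}
B-E (11): skip — B and E already connected.
C-D (14): add. Components now {A,B,E,F} {C,D,G}
E-G (18): add. Components now {A,B,C,D,E,F,G}
MST edge set: {A-F, B-F, A-E, D-G, C-D, E-G}.
Of the listed edges, {C-D, A-F, D-G, A-E} are in the MST → 4.

4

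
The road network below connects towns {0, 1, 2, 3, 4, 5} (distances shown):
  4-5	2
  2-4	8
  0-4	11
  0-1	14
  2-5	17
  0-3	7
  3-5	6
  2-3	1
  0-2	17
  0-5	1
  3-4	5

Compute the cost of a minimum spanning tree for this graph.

23

Grow the tree from 3 using Prim:
Step 1: frontier [2-3 1, 3-4 5, 3-5 6, 0-3 7] → take 2-3 (1); add 2.
Step 2: frontier [2-4 8, 0-2 17, 2-5 17, 3-4 5, 3-5 6, 0-3 7] → take 3-4 (5); add 4.
Step 3: frontier [0-2 17, 2-5 17, 3-5 6, 0-3 7, 4-5 2, 0-4 11] → take 4-5 (2); add 5.
Step 4: frontier [0-2 17, 0-3 7, 0-4 11, 0-5 1] → take 0-5 (1); add 0.
Step 5: frontier [0-1 14] → take 0-1 (14); add 1.
MST edges: 2-3, 3-4, 4-5, 0-5, 0-1; total weight 1+5+2+1+14 = 23.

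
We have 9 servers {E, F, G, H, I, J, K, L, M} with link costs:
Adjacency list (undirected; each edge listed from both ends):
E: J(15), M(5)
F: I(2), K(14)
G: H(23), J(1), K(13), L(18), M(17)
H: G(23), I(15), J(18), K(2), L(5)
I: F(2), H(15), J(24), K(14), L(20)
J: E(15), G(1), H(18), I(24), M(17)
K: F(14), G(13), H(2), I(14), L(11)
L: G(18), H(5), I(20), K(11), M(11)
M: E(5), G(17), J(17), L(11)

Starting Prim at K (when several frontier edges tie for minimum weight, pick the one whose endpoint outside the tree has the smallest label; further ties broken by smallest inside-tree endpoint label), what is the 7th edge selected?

F-K

Prim's algorithm from K:
Step 1: cheapest edge leaving the tree is H-K (2); add H.
Step 2: cheapest edge leaving the tree is H-L (5); add L.
Step 3: cheapest edge leaving the tree is L-M (11); add M.
Step 4: cheapest edge leaving the tree is E-M (5); add E.
Step 5: cheapest edge leaving the tree is G-K (13); add G.
Step 6: cheapest edge leaving the tree is G-J (1); add J.
Step 7: cheapest edge leaving the tree is F-K (14); add F.
Step 8: cheapest edge leaving the tree is F-I (2); add I.
The 7th edge added is F-K.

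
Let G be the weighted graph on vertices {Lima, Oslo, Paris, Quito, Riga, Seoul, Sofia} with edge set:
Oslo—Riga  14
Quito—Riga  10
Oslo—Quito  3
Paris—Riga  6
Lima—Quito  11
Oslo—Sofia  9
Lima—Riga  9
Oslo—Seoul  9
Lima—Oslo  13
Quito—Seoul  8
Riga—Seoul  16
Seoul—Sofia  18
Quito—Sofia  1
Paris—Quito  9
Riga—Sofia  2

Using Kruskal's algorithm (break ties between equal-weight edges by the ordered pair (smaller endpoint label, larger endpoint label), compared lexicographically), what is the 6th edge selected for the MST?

Kruskal: consider edges lightest-first.
Quito—Sofia (1): add — endpoints in different components.
Riga—Sofia (2): add — endpoints in different components.
Oslo—Quito (3): add — endpoints in different components.
Paris—Riga (6): add — endpoints in different components.
Quito—Seoul (8): add — endpoints in different components.
Lima—Riga (9): add — endpoints in different components.
The 6th edge added is Lima—Riga.

Lima-Riga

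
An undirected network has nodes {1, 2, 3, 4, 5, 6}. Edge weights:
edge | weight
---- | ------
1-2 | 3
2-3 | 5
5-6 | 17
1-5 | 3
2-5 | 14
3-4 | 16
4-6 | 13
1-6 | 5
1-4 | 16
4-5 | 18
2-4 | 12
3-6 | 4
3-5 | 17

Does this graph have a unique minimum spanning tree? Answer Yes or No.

Kruskal: consider edges lightest-first.
1-2 (3): add. Components now {1,2} {3} {4} {5} {6}
1-5 (3): add. Components now {1,2,5} {3} {4} {6}
3-6 (4): add. Components now {1,2,5} {3,6} {4}
1-6 (5): add. Components now {1,2,3,5,6} {4}
2-3 (5): skip — 2 and 3 already connected.
2-4 (12): add. Components now {1,2,3,4,5,6}
Non-tree edge 2-3 has weight 5, equal to the heaviest edge on its tree cycle — swapping gives another MST of the same weight. Not unique.

No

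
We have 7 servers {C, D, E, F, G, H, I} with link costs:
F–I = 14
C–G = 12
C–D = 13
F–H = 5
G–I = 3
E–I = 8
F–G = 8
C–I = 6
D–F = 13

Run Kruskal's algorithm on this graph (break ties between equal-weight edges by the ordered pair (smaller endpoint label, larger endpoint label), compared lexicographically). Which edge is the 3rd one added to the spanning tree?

C-I

Kruskal: consider edges lightest-first.
G–I (3): add — endpoints in different components.
F–H (5): add — endpoints in different components.
C–I (6): add — endpoints in different components.
E–I (8): add — endpoints in different components.
F–G (8): add — endpoints in different components.
C–G (12): skip — C and G already connected.
C–D (13): add — endpoints in different components.
The 3rd edge added is C–I.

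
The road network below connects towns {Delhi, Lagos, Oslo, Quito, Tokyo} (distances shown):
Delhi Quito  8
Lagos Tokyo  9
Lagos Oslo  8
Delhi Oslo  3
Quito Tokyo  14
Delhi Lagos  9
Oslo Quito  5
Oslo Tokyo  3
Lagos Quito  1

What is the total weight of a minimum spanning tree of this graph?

Grow the tree from Lagos using Prim:
Step 1: cheapest edge leaving the tree is Lagos Quito (1); add Quito.
Step 2: cheapest edge leaving the tree is Oslo Quito (5); add Oslo.
Step 3: cheapest edge leaving the tree is Delhi Oslo (3); add Delhi.
Step 4: cheapest edge leaving the tree is Oslo Tokyo (3); add Tokyo.
MST edges: Lagos Quito, Oslo Quito, Delhi Oslo, Oslo Tokyo; total weight 1+5+3+3 = 12.

12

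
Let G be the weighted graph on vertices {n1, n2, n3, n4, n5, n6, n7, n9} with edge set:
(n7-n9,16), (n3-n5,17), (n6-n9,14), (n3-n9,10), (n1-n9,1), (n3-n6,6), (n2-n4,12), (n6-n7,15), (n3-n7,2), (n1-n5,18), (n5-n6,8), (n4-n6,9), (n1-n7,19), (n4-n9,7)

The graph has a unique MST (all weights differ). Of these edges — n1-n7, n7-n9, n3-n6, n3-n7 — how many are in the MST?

2

Sort edges by weight, then run Kruskal:
n1-n9 (1): add — endpoints in different components.
n3-n7 (2): add — endpoints in different components.
n3-n6 (6): add — endpoints in different components.
n4-n9 (7): add — endpoints in different components.
n5-n6 (8): add — endpoints in different components.
n4-n6 (9): add — endpoints in different components.
n3-n9 (10): skip — n3 and n9 already connected.
n2-n4 (12): add — endpoints in different components.
MST edge set: {n1-n9, n3-n7, n3-n6, n4-n9, n5-n6, n4-n6, n2-n4}.
Of the listed edges, {n3-n6, n3-n7} are in the MST → 2.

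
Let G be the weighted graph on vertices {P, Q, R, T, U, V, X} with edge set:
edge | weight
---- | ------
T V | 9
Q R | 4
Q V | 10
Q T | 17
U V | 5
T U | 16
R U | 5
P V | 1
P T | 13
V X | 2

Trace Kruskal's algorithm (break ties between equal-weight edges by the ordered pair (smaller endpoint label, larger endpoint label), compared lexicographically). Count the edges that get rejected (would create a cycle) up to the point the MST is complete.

0

Sort edges by weight, then run Kruskal:
P V (1): add — endpoints in different components.
V X (2): add — endpoints in different components.
Q R (4): add — endpoints in different components.
R U (5): add — endpoints in different components.
U V (5): add — endpoints in different components.
T V (9): add — endpoints in different components.
Edges rejected before the tree was complete: 0.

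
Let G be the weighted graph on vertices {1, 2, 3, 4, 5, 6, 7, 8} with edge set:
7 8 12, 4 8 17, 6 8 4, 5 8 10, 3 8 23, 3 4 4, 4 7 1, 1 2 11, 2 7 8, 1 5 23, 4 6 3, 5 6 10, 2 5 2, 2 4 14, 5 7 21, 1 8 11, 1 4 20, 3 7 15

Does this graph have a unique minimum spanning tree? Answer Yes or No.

Kruskal's algorithm — process edges by increasing weight (ties by edge label):
4 7 (1): add — endpoints in different components.
2 5 (2): add — endpoints in different components.
4 6 (3): add — endpoints in different components.
3 4 (4): add — endpoints in different components.
6 8 (4): add — endpoints in different components.
2 7 (8): add — endpoints in different components.
5 6 (10): skip — 5 and 6 already connected.
5 8 (10): skip — 5 and 8 already connected.
1 2 (11): add — endpoints in different components.
Non-tree edge 1 8 has weight 11, equal to the heaviest edge on its tree cycle — swapping gives another MST of the same weight. Not unique.

No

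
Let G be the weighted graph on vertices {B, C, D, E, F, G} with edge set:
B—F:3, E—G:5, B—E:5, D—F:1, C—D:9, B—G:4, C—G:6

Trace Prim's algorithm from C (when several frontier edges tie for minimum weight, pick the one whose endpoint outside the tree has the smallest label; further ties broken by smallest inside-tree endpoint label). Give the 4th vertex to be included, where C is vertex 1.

F

Prim, starting at C.
Step 1: frontier [C—G 6, C—D 9] → take C—G (6); add G.
Step 2: frontier [C—D 9, B—G 4, E—G 5] → take B—G (4); add B.
Step 3: frontier [B—F 3, B—E 5, C—D 9, E—G 5] → take B—F (3); add F.
Step 4: frontier [B—E 5, C—D 9, D—F 1, E—G 5] → take D—F (1); add D.
Step 5: frontier [B—E 5, E—G 5] → take B—E (5); add E.
Vertex order: C, G, B, F, D, E. The 4th vertex is F.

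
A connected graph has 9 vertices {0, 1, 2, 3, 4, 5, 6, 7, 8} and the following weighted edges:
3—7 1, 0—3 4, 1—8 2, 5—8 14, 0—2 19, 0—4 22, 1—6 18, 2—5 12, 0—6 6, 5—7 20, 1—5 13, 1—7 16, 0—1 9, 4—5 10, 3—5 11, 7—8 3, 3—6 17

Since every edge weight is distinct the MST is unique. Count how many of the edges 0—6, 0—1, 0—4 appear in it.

Kruskal: consider edges lightest-first.
3—7 (1): add — endpoints in different components.
1—8 (2): add — endpoints in different components.
7—8 (3): add — endpoints in different components.
0—3 (4): add — endpoints in different components.
0—6 (6): add — endpoints in different components.
0—1 (9): skip — 0 and 1 already connected.
4—5 (10): add — endpoints in different components.
3—5 (11): add — endpoints in different components.
2—5 (12): add — endpoints in different components.
MST edge set: {3—7, 1—8, 7—8, 0—3, 0—6, 4—5, 3—5, 2—5}.
Of the listed edges, {0—6} are in the MST → 1.

1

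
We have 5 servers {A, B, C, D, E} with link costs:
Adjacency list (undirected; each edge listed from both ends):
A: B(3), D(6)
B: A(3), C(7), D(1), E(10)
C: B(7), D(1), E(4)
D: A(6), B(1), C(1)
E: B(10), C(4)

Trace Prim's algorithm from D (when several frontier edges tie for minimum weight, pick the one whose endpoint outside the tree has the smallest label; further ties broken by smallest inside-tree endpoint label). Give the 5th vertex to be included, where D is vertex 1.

Prim, starting at D.
Step 1: cheapest edge leaving the tree is B–D (1); add B.
Step 2: cheapest edge leaving the tree is C–D (1); add C.
Step 3: cheapest edge leaving the tree is A–B (3); add A.
Step 4: cheapest edge leaving the tree is C–E (4); add E.
Vertex order: D, B, C, A, E. The 5th vertex is E.

E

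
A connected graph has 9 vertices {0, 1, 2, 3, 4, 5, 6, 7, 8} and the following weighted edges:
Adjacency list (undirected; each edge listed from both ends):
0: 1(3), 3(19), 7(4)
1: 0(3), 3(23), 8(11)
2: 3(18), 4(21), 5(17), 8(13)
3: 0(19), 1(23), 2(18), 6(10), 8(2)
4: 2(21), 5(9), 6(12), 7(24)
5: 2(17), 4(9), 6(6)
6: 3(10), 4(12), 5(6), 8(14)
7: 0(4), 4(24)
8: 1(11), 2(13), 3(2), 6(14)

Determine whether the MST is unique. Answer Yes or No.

Sort edges by weight, then run Kruskal:
3 8 (2): add — endpoints in different components.
0 1 (3): add — endpoints in different components.
0 7 (4): add — endpoints in different components.
5 6 (6): add — endpoints in different components.
4 5 (9): add — endpoints in different components.
3 6 (10): add — endpoints in different components.
1 8 (11): add — endpoints in different components.
4 6 (12): skip — 4 and 6 already connected.
2 8 (13): add — endpoints in different components.
Every non-tree edge has weight strictly greater than the heaviest edge on the tree path between its endpoints, so the MST is unique.

Yes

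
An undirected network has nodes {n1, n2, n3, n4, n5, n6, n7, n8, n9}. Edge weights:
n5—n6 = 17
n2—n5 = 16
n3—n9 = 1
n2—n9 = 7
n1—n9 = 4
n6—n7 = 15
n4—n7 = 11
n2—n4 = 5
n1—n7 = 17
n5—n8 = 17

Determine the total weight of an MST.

Sort edges by weight, then run Kruskal:
n3—n9 (1): add — endpoints in different components.
n1—n9 (4): add — endpoints in different components.
n2—n4 (5): add — endpoints in different components.
n2—n9 (7): add — endpoints in different components.
n4—n7 (11): add — endpoints in different components.
n6—n7 (15): add — endpoints in different components.
n2—n5 (16): add — endpoints in different components.
n1—n7 (17): skip — n7 and n1 already connected.
n5—n6 (17): skip — n5 and n6 already connected.
n5—n8 (17): add — endpoints in different components.
MST edges: n3—n9, n1—n9, n2—n4, n2—n9, n4—n7, n6—n7, n2—n5, n5—n8; total weight 1+4+5+7+11+15+16+17 = 76.

76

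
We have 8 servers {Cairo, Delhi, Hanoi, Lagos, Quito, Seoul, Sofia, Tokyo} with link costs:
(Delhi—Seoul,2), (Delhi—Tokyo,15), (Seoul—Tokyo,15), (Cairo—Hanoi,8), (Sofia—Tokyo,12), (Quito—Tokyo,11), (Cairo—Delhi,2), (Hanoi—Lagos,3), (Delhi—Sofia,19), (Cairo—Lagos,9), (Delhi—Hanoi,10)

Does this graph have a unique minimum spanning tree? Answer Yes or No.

No

Kruskal's algorithm — process edges by increasing weight (ties by edge label):
Cairo—Delhi (2): add — endpoints in different components.
Delhi—Seoul (2): add — endpoints in different components.
Hanoi—Lagos (3): add — endpoints in different components.
Cairo—Hanoi (8): add — endpoints in different components.
Cairo—Lagos (9): skip — Cairo and Lagos already connected.
Delhi—Hanoi (10): skip — Delhi and Hanoi already connected.
Quito—Tokyo (11): add — endpoints in different components.
Sofia—Tokyo (12): add — endpoints in different components.
Delhi—Tokyo (15): add — endpoints in different components.
Non-tree edge Seoul—Tokyo has weight 15, equal to the heaviest edge on its tree cycle — swapping gives another MST of the same weight. Not unique.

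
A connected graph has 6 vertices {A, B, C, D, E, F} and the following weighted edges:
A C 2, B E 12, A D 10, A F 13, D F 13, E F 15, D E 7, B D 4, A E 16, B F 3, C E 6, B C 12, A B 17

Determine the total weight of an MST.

22

Kruskal: consider edges lightest-first.
A C (2): add — endpoints in different components.
B F (3): add — endpoints in different components.
B D (4): add — endpoints in different components.
C E (6): add — endpoints in different components.
D E (7): add — endpoints in different components.
MST edges: A C, B F, B D, C E, D E; total weight 2+3+4+6+7 = 22.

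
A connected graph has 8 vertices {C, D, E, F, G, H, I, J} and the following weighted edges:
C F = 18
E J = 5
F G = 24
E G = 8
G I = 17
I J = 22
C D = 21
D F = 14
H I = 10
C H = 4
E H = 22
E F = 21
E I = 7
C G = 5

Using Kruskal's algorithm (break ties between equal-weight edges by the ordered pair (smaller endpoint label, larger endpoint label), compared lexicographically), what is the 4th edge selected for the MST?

E-I

Sort edges by weight, then run Kruskal:
C H (4): add — endpoints in different components.
C G (5): add — endpoints in different components.
E J (5): add — endpoints in different components.
E I (7): add — endpoints in different components.
E G (8): add — endpoints in different components.
H I (10): skip — H and I already connected.
D F (14): add — endpoints in different components.
G I (17): skip — G and I already connected.
C F (18): add — endpoints in different components.
The 4th edge added is E I.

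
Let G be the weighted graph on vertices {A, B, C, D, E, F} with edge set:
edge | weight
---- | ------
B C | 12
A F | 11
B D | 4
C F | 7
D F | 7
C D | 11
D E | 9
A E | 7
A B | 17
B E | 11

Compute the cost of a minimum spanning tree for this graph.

Prim, starting at B.
Step 1: cheapest edge leaving the tree is B D (4); add D.
Step 2: cheapest edge leaving the tree is D F (7); add F.
Step 3: cheapest edge leaving the tree is C F (7); add C.
Step 4: cheapest edge leaving the tree is D E (9); add E.
Step 5: cheapest edge leaving the tree is A E (7); add A.
MST edges: B D, D F, C F, D E, A E; total weight 4+7+7+9+7 = 34.

34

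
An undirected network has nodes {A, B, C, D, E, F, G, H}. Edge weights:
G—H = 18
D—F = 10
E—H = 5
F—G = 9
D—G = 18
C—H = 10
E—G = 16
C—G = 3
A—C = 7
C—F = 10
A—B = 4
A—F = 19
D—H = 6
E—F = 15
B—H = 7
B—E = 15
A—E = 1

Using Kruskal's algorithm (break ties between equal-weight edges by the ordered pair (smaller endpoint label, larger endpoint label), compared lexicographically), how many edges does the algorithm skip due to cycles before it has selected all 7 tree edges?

Kruskal's algorithm — process edges by increasing weight (ties by edge label):
A—E (1): add — endpoints in different components.
C—G (3): add — endpoints in different components.
A—B (4): add — endpoints in different components.
E—H (5): add — endpoints in different components.
D—H (6): add — endpoints in different components.
A—C (7): add — endpoints in different components.
B—H (7): skip — B and H already connected.
F—G (9): add — endpoints in different components.
Edges rejected before the tree was complete: 1.

1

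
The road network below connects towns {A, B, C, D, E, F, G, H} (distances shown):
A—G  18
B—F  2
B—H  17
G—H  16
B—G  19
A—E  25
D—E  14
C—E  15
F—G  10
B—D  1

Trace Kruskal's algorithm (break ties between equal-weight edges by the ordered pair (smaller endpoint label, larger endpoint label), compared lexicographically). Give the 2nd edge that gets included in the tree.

Kruskal's algorithm — process edges by increasing weight (ties by edge label):
B—D (1): add — endpoints in different components.
B—F (2): add — endpoints in different components.
F—G (10): add — endpoints in different components.
D—E (14): add — endpoints in different components.
C—E (15): add — endpoints in different components.
G—H (16): add — endpoints in different components.
B—H (17): skip — B and H already connected.
A—G (18): add — endpoints in different components.
The 2nd edge added is B—F.

B-F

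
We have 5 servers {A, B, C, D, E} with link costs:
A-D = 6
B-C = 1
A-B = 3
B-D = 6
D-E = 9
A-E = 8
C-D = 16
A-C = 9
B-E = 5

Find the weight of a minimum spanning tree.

Sort edges by weight, then run Kruskal:
B-C (1): add. Components now {A} {B,C} {D} {E}
A-B (3): add. Components now {A,B,C} {D} {E}
B-E (5): add. Components now {A,B,C,E} {D}
A-D (6): add. Components now {A,B,C,D,E}
MST edges: B-C, A-B, B-E, A-D; total weight 1+3+5+6 = 15.

15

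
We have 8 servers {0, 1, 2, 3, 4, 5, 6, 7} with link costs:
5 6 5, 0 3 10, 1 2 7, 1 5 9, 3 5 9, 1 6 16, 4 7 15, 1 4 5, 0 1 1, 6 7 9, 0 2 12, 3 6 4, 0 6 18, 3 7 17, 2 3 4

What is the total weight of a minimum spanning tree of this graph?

35

Kruskal: consider edges lightest-first.
0 1 (1): add — endpoints in different components.
2 3 (4): add — endpoints in different components.
3 6 (4): add — endpoints in different components.
1 4 (5): add — endpoints in different components.
5 6 (5): add — endpoints in different components.
1 2 (7): add — endpoints in different components.
1 5 (9): skip — 1 and 5 already connected.
3 5 (9): skip — 3 and 5 already connected.
6 7 (9): add — endpoints in different components.
MST edges: 0 1, 2 3, 3 6, 1 4, 5 6, 1 2, 6 7; total weight 1+4+4+5+5+7+9 = 35.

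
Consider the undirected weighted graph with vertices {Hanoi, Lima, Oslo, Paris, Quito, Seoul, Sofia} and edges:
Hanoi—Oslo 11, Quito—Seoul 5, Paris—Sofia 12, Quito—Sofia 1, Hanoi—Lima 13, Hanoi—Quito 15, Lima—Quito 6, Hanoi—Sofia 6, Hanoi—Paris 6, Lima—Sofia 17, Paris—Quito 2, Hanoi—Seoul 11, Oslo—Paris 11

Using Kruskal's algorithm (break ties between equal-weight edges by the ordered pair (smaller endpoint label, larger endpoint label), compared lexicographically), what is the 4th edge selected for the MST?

Hanoi-Paris

Kruskal: consider edges lightest-first.
Quito—Sofia (1): add. Components now {Hanoi} {Quito,Sofia} {Paris} {Oslo} {Lima} {Seoul}
Paris—Quito (2): add. Components now {Hanoi} {Paris,Quito,Sofia} {Oslo} {Lima} {Seoul}
Quito—Seoul (5): add. Components now {Hanoi} {Paris,Quito,Seoul,Sofia} {Oslo} {Lima}
Hanoi—Paris (6): add. Components now {Hanoi,Paris,Quito,Seoul,Sofia} {Oslo} {Lima}
Hanoi—Sofia (6): skip — Hanoi and Sofia already connected.
Lima—Quito (6): add. Components now {Hanoi,Lima,Paris,Quito,Seoul,Sofia} {Oslo}
Hanoi—Oslo (11): add. Components now {Hanoi,Lima,Oslo,Paris,Quito,Seoul,Sofia}
The 4th edge added is Hanoi—Paris.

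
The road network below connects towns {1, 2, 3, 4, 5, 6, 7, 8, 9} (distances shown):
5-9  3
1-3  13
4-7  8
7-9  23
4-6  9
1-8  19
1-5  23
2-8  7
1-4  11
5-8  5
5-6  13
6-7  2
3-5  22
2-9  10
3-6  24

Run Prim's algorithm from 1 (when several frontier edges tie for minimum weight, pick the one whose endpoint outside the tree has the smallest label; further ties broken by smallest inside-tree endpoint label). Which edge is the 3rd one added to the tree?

6-7

Prim, starting at 1.
Step 1: cheapest edge leaving the tree is 1-4 (11); add 4.
Step 2: cheapest edge leaving the tree is 4-7 (8); add 7.
Step 3: cheapest edge leaving the tree is 6-7 (2); add 6.
Step 4: cheapest edge leaving the tree is 1-3 (13); add 3.
Step 5: cheapest edge leaving the tree is 5-6 (13); add 5.
Step 6: cheapest edge leaving the tree is 5-9 (3); add 9.
Step 7: cheapest edge leaving the tree is 5-8 (5); add 8.
Step 8: cheapest edge leaving the tree is 2-8 (7); add 2.
The 3rd edge added is 6-7.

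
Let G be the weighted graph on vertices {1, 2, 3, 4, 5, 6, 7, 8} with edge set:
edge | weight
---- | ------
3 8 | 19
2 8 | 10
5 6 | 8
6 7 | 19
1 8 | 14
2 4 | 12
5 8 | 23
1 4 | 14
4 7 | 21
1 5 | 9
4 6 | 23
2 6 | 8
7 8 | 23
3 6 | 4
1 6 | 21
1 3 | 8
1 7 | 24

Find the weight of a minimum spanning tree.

Kruskal: consider edges lightest-first.
3 6 (4): add — endpoints in different components.
1 3 (8): add — endpoints in different components.
2 6 (8): add — endpoints in different components.
5 6 (8): add — endpoints in different components.
1 5 (9): skip — 1 and 5 already connected.
2 8 (10): add — endpoints in different components.
2 4 (12): add — endpoints in different components.
1 4 (14): skip — 1 and 4 already connected.
1 8 (14): skip — 1 and 8 already connected.
3 8 (19): skip — 3 and 8 already connected.
6 7 (19): add — endpoints in different components.
MST edges: 3 6, 1 3, 2 6, 5 6, 2 8, 2 4, 6 7; total weight 4+8+8+8+10+12+19 = 69.

69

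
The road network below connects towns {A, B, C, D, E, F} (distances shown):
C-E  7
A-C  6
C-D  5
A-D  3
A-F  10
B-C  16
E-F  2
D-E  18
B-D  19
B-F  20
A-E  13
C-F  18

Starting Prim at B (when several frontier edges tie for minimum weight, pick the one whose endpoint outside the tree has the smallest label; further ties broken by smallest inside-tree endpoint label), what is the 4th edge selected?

Prim's algorithm from B:
Step 1: cheapest edge leaving the tree is B-C (16); add C.
Step 2: cheapest edge leaving the tree is C-D (5); add D.
Step 3: cheapest edge leaving the tree is A-D (3); add A.
Step 4: cheapest edge leaving the tree is C-E (7); add E.
Step 5: cheapest edge leaving the tree is E-F (2); add F.
The 4th edge added is C-E.

C-E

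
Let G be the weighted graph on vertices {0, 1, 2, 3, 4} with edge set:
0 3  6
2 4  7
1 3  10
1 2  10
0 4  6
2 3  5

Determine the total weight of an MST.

27

Kruskal's algorithm — process edges by increasing weight (ties by edge label):
2 3 (5): add — endpoints in different components.
0 3 (6): add — endpoints in different components.
0 4 (6): add — endpoints in different components.
2 4 (7): skip — 2 and 4 already connected.
1 2 (10): add — endpoints in different components.
MST edges: 2 3, 0 3, 0 4, 1 2; total weight 5+6+6+10 = 27.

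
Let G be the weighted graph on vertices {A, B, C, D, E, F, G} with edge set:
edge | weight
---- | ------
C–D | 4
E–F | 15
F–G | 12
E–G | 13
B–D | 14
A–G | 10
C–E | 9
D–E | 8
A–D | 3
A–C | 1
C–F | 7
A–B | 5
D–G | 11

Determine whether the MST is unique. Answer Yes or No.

Sort edges by weight, then run Kruskal:
A–C (1): add — endpoints in different components.
A–D (3): add — endpoints in different components.
C–D (4): skip — C and D already connected.
A–B (5): add — endpoints in different components.
C–F (7): add — endpoints in different components.
D–E (8): add — endpoints in different components.
C–E (9): skip — C and E already connected.
A–G (10): add — endpoints in different components.
Every non-tree edge has weight strictly greater than the heaviest edge on the tree path between its endpoints, so the MST is unique.

Yes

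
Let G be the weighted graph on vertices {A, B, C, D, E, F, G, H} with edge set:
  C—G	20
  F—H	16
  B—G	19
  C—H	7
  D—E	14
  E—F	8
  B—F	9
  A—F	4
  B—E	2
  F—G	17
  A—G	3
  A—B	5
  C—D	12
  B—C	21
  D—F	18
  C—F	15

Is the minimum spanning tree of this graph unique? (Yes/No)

Yes

Kruskal's algorithm — process edges by increasing weight (ties by edge label):
B—E (2): add — endpoints in different components.
A—G (3): add — endpoints in different components.
A—F (4): add — endpoints in different components.
A—B (5): add — endpoints in different components.
C—H (7): add — endpoints in different components.
E—F (8): skip — E and F already connected.
B—F (9): skip — B and F already connected.
C—D (12): add — endpoints in different components.
D—E (14): add — endpoints in different components.
Every non-tree edge has weight strictly greater than the heaviest edge on the tree path between its endpoints, so the MST is unique.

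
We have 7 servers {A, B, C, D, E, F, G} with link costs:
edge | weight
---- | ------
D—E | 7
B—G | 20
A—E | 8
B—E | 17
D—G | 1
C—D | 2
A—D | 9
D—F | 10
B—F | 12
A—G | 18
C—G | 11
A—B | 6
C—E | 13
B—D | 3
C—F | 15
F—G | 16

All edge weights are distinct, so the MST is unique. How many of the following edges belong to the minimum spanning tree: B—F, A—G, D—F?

1

Kruskal: consider edges lightest-first.
D—G (1): add — endpoints in different components.
C—D (2): add — endpoints in different components.
B—D (3): add — endpoints in different components.
A—B (6): add — endpoints in different components.
D—E (7): add — endpoints in different components.
A—E (8): skip — A and E already connected.
A—D (9): skip — A and D already connected.
D—F (10): add — endpoints in different components.
MST edge set: {D—G, C—D, B—D, A—B, D—E, D—F}.
Of the listed edges, {D—F} are in the MST → 1.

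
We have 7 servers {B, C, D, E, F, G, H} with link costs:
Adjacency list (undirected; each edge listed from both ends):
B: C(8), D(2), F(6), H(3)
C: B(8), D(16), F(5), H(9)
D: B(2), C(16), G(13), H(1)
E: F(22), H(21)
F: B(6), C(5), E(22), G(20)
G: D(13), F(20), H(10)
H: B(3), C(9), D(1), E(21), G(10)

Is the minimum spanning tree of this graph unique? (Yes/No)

Sort edges by weight, then run Kruskal:
D—H (1): add. Components now {B} {C} {D,H} {E} {F} {G}
B—D (2): add. Components now {B,D,H} {C} {E} {F} {G}
B—H (3): skip — B and H already connected.
C—F (5): add. Components now {B,D,H} {C,F} {E} {G}
B—F (6): add. Components now {B,C,D,F,H} {E} {G}
B—C (8): skip — B and C already connected.
C—H (9): skip — C and H already connected.
G—H (10): add. Components now {B,C,D,F,G,H} {E}
D—G (13): skip — D and G already connected.
C—D (16): skip — C and D already connected.
F—G (20): skip — F and G already connected.
E—H (21): add. Components now {B,C,D,E,F,G,H}
Every non-tree edge has weight strictly greater than the heaviest edge on the tree path between its endpoints, so the MST is unique.

Yes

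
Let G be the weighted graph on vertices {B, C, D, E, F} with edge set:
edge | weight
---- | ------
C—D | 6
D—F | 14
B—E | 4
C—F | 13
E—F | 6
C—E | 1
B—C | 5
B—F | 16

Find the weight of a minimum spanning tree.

17

Prim, starting at F.
Step 1: frontier [E—F 6, C—F 13, D—F 14, B—F 16] → take E—F (6); add E.
Step 2: frontier [C—E 1, B—E 4, C—F 13, D—F 14, B—F 16] → take C—E (1); add C.
Step 3: frontier [B—C 5, C—D 6, B—E 4, D—F 14, B—F 16] → take B—E (4); add B.
Step 4: frontier [C—D 6, D—F 14] → take C—D (6); add D.
MST edges: E—F, C—E, B—E, C—D; total weight 6+1+4+6 = 17.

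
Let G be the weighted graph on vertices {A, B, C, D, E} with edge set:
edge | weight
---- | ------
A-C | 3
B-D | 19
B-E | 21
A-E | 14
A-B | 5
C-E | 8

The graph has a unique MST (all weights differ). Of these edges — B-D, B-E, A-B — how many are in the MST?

Kruskal: consider edges lightest-first.
A-C (3): add — endpoints in different components.
A-B (5): add — endpoints in different components.
C-E (8): add — endpoints in different components.
A-E (14): skip — A and E already connected.
B-D (19): add — endpoints in different components.
MST edge set: {A-C, A-B, C-E, B-D}.
Of the listed edges, {B-D, A-B} are in the MST → 2.

2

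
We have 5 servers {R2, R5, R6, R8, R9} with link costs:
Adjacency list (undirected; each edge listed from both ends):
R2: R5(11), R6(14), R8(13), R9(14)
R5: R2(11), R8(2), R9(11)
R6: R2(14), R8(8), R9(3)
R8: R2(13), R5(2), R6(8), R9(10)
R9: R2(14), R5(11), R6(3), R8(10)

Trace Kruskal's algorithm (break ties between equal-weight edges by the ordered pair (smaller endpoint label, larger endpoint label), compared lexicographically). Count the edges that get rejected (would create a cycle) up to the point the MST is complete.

1

Kruskal: consider edges lightest-first.
R5-R8 (2): add — endpoints in different components.
R6-R9 (3): add — endpoints in different components.
R6-R8 (8): add — endpoints in different components.
R8-R9 (10): skip — R9 and R8 already connected.
R2-R5 (11): add — endpoints in different components.
Edges rejected before the tree was complete: 1.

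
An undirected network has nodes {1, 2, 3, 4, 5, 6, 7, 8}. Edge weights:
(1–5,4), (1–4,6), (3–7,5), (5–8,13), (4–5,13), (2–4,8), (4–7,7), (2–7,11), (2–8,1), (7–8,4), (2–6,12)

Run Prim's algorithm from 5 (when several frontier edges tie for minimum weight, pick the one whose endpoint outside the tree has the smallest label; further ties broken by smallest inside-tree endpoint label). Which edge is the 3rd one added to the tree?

4-7

Prim's algorithm from 5:
Step 1: cheapest edge leaving the tree is 1–5 (4); add 1.
Step 2: cheapest edge leaving the tree is 1–4 (6); add 4.
Step 3: cheapest edge leaving the tree is 4–7 (7); add 7.
Step 4: cheapest edge leaving the tree is 7–8 (4); add 8.
Step 5: cheapest edge leaving the tree is 2–8 (1); add 2.
Step 6: cheapest edge leaving the tree is 3–7 (5); add 3.
Step 7: cheapest edge leaving the tree is 2–6 (12); add 6.
The 3rd edge added is 4–7.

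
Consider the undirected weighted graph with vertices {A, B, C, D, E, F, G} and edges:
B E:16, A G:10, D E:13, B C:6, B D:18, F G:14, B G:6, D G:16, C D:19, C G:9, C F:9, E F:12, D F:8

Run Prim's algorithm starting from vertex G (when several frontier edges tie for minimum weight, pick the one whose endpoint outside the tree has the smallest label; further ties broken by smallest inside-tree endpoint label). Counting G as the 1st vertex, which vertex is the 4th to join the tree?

Prim's algorithm from G:
Step 1: cheapest edge leaving the tree is B G (6); add B.
Step 2: cheapest edge leaving the tree is B C (6); add C.
Step 3: cheapest edge leaving the tree is C F (9); add F.
Step 4: cheapest edge leaving the tree is D F (8); add D.
Step 5: cheapest edge leaving the tree is A G (10); add A.
Step 6: cheapest edge leaving the tree is E F (12); add E.
Vertex order: G, B, C, F, D, A, E. The 4th vertex is F.

F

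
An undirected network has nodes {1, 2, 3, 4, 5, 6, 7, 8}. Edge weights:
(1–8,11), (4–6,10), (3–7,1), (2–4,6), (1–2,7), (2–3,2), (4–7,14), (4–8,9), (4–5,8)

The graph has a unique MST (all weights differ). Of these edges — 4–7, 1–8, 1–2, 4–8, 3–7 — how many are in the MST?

3

Sort edges by weight, then run Kruskal:
3–7 (1): add — endpoints in different components.
2–3 (2): add — endpoints in different components.
2–4 (6): add — endpoints in different components.
1–2 (7): add — endpoints in different components.
4–5 (8): add — endpoints in different components.
4–8 (9): add — endpoints in different components.
4–6 (10): add — endpoints in different components.
MST edge set: {3–7, 2–3, 2–4, 1–2, 4–5, 4–8, 4–6}.
Of the listed edges, {1–2, 4–8, 3–7} are in the MST → 3.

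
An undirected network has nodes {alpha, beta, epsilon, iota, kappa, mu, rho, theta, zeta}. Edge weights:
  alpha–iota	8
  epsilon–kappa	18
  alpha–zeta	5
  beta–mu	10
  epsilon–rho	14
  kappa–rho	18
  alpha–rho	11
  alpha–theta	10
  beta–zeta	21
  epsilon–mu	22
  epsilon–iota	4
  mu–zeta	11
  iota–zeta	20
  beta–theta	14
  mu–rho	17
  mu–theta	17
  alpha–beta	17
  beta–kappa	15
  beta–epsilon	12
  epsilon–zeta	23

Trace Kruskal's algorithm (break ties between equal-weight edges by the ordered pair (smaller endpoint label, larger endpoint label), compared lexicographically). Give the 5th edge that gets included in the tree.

Kruskal: consider edges lightest-first.
epsilon–iota (4): add — endpoints in different components.
alpha–zeta (5): add — endpoints in different components.
alpha–iota (8): add — endpoints in different components.
alpha–theta (10): add — endpoints in different components.
beta–mu (10): add — endpoints in different components.
alpha–rho (11): add — endpoints in different components.
mu–zeta (11): add — endpoints in different components.
beta–epsilon (12): skip — beta and epsilon already connected.
beta–theta (14): skip — theta and beta already connected.
epsilon–rho (14): skip — rho and epsilon already connected.
beta–kappa (15): add — endpoints in different components.
The 5th edge added is beta–mu.

beta-mu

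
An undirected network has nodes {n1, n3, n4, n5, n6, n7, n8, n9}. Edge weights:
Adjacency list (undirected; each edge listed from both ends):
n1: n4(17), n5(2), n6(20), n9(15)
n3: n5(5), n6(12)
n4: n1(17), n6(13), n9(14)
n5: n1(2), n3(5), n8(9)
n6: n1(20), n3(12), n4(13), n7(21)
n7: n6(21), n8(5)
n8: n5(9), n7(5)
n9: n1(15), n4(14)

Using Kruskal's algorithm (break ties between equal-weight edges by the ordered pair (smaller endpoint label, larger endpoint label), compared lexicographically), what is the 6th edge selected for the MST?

n4-n6

Kruskal's algorithm — process edges by increasing weight (ties by edge label):
n1 n5 (2): add — endpoints in different components.
n3 n5 (5): add — endpoints in different components.
n7 n8 (5): add — endpoints in different components.
n5 n8 (9): add — endpoints in different components.
n3 n6 (12): add — endpoints in different components.
n4 n6 (13): add — endpoints in different components.
n4 n9 (14): add — endpoints in different components.
The 6th edge added is n4 n6.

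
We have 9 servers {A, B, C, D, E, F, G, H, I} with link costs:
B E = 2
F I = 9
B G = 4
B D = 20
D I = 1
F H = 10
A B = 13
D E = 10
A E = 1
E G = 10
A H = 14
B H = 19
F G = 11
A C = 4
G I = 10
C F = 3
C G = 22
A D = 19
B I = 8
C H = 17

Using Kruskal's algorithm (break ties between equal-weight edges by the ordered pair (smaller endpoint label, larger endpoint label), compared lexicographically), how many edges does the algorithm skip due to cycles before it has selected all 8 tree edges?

3

Kruskal: consider edges lightest-first.
A E (1): add — endpoints in different components.
D I (1): add — endpoints in different components.
B E (2): add — endpoints in different components.
C F (3): add — endpoints in different components.
A C (4): add — endpoints in different components.
B G (4): add — endpoints in different components.
B I (8): add — endpoints in different components.
F I (9): skip — F and I already connected.
D E (10): skip — D and E already connected.
E G (10): skip — E and G already connected.
F H (10): add — endpoints in different components.
Edges rejected before the tree was complete: 3.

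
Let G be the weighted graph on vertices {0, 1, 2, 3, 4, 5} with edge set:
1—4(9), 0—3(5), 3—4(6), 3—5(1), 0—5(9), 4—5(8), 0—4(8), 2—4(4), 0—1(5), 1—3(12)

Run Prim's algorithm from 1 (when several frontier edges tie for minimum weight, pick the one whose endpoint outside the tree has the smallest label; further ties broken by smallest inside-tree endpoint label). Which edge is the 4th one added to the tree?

Grow the tree from 1 using Prim:
Step 1: cheapest edge leaving the tree is 0—1 (5); add 0.
Step 2: cheapest edge leaving the tree is 0—3 (5); add 3.
Step 3: cheapest edge leaving the tree is 3—5 (1); add 5.
Step 4: cheapest edge leaving the tree is 3—4 (6); add 4.
Step 5: cheapest edge leaving the tree is 2—4 (4); add 2.
The 4th edge added is 3—4.

3-4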